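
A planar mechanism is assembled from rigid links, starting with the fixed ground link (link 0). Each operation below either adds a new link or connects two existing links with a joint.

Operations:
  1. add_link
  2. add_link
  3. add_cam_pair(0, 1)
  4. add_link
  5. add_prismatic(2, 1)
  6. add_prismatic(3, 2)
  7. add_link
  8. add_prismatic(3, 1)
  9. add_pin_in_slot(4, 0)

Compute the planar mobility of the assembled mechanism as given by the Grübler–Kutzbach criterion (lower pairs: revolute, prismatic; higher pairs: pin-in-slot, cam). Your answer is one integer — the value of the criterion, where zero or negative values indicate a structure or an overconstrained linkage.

link 0 = ground. State L|J1|J2 = 1|0|0
+link1  2|0|0
+link2  3|0|0
C(0,1) f=2→J2  3|0|1
+link3  4|0|1
P(2,1) f=1→J1  4|1|1
P(3,2) f=1→J1  4|2|1
+link4  5|2|1
P(3,1) f=1→J1  5|3|1
PS(4,0) f=2→J2  5|3|2
M = 3(5−1)−2·3−2 = 12−6−2 = 4

M = 4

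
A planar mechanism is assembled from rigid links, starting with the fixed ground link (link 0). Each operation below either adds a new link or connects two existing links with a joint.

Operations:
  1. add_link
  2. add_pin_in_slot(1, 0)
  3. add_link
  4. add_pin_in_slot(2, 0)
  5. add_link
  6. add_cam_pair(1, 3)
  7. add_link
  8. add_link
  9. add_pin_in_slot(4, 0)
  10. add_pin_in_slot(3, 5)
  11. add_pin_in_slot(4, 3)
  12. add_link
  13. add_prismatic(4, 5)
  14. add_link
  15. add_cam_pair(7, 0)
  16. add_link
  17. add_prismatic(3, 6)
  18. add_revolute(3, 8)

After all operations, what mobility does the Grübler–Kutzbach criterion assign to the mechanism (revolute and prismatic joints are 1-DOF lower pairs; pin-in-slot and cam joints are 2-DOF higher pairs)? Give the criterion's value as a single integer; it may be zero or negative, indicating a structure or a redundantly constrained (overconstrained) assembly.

M = 11

[1;0;0] (link 0 is ground)
L+ [2;0;0]
PS(1,0)∈J2 [2;0;1]
L+ [3;0;1]
PS(2,0)∈J2 [3;0;2]
L+ [4;0;2]
C(1,3)∈J2 [4;0;3]
L+ [5;0;3]
L+ [6;0;3]
PS(4,0)∈J2 [6;0;4]
PS(3,5)∈J2 [6;0;5]
PS(4,3)∈J2 [6;0;6]
L+ [7;0;6]
P(4,5)∈J1 [7;1;6]
L+ [8;1;6]
C(7,0)∈J2 [8;1;7]
L+ [9;1;7]
P(3,6)∈J1 [9;2;7]
R(3,8)∈J1 [9;3;7]
mobility = 24 − 6 − 7 = 11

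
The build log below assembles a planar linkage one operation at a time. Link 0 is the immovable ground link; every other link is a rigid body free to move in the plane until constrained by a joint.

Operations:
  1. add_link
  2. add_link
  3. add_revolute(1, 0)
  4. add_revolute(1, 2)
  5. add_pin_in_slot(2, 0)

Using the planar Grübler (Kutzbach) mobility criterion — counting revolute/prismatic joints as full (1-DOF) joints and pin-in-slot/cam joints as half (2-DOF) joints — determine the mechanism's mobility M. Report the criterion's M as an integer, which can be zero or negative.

M = 1

L=1 J1=0 J2=0
add link → L=2 J1=0 J2=0
add link → L=3 J1=0 J2=0
R@1,0 dof=1 J1 → L=3 J1=1 J2=0
R@1,2 dof=1 J1 → L=3 J1=2 J2=0
PS@2,0 dof=2 J2 → L=3 J1=2 J2=1
M=3(L−1)−2J1−J2=3·2−2·2−1=1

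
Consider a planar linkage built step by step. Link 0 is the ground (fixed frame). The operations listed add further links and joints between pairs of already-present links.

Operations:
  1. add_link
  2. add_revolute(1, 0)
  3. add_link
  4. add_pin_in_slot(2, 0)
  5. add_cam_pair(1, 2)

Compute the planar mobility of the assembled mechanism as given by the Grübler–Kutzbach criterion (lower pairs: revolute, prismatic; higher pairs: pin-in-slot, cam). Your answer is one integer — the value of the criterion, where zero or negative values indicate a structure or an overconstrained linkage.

M = 2

(L,J1,J2)=(1,0,0); link0 fixed
link1: (2,0,0)
R 1-0 [J1]: (2,1,0)
link2: (3,1,0)
PS 2-0 [J2]: (3,1,1)
C 1-2 [J2]: (3,1,2)
Grübler: 3·2 − 2·1 − 2 = 2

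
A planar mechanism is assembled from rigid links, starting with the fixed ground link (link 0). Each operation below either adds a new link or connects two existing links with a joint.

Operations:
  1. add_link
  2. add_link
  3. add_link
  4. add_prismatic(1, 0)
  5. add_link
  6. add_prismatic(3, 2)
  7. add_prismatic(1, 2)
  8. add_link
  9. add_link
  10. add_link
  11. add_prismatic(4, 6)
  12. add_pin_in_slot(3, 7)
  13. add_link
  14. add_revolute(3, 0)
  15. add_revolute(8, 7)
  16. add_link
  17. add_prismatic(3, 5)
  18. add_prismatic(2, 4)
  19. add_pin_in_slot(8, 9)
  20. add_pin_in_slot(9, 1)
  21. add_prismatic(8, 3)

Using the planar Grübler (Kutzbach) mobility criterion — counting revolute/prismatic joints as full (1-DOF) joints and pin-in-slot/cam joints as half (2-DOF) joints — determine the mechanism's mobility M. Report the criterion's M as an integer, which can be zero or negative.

(L,J1,J2)=(1,0,0); link0 fixed
link1: (2,0,0)
link2: (3,0,0)
link3: (4,0,0)
P 1-0 [J1]: (4,1,0)
link4: (5,1,0)
P 3-2 [J1]: (5,2,0)
P 1-2 [J1]: (5,3,0)
link5: (6,3,0)
link6: (7,3,0)
link7: (8,3,0)
P 4-6 [J1]: (8,4,0)
PS 3-7 [J2]: (8,4,1)
link8: (9,4,1)
R 3-0 [J1]: (9,5,1)
R 8-7 [J1]: (9,6,1)
link9: (10,6,1)
P 3-5 [J1]: (10,7,1)
P 2-4 [J1]: (10,8,1)
PS 8-9 [J2]: (10,8,2)
PS 9-1 [J2]: (10,8,3)
P 8-3 [J1]: (10,9,3)
Grübler: 3·9 − 2·9 − 3 = 6

M = 6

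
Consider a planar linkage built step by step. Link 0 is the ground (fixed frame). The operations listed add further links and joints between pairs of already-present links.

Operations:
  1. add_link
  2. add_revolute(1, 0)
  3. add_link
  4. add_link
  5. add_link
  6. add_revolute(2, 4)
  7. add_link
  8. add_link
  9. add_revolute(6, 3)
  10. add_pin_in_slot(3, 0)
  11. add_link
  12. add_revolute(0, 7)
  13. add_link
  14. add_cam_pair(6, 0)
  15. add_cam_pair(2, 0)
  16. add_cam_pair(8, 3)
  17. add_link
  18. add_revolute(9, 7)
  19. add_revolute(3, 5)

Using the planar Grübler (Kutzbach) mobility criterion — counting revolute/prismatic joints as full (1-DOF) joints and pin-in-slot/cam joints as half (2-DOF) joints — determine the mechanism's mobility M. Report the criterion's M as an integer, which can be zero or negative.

ground; <1,0,0>
#1 <2,0,0>
R:1↔0 J1 <2,1,0>
#2 <3,1,0>
#3 <4,1,0>
#4 <5,1,0>
R:2↔4 J1 <5,2,0>
#5 <6,2,0>
#6 <7,2,0>
R:6↔3 J1 <7,3,0>
PS:3↔0 J2 <7,3,1>
#7 <8,3,1>
R:0↔7 J1 <8,4,1>
#8 <9,4,1>
C:6↔0 J2 <9,4,2>
C:2↔0 J2 <9,4,3>
C:8↔3 J2 <9,4,4>
#9 <10,4,4>
R:9↔7 J1 <10,5,4>
R:3↔5 J1 <10,6,4>
3×9 − 2×6 − 1×4 = 11

M = 11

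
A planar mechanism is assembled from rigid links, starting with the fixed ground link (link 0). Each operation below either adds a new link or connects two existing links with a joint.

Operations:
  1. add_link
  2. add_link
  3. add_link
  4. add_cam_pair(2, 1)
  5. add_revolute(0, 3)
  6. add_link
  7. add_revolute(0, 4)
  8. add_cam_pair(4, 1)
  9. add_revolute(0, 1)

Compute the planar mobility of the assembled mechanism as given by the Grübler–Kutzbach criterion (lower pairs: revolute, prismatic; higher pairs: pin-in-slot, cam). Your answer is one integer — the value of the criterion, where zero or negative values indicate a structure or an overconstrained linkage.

M = 4

link 0 = ground. State L|J1|J2 = 1|0|0
+link1  2|0|0
+link2  3|0|0
+link3  4|0|0
C(2,1) f=2→J2  4|0|1
R(0,3) f=1→J1  4|1|1
+link4  5|1|1
R(0,4) f=1→J1  5|2|1
C(4,1) f=2→J2  5|2|2
R(0,1) f=1→J1  5|3|2
M = 3(5−1)−2·3−2 = 12−6−2 = 4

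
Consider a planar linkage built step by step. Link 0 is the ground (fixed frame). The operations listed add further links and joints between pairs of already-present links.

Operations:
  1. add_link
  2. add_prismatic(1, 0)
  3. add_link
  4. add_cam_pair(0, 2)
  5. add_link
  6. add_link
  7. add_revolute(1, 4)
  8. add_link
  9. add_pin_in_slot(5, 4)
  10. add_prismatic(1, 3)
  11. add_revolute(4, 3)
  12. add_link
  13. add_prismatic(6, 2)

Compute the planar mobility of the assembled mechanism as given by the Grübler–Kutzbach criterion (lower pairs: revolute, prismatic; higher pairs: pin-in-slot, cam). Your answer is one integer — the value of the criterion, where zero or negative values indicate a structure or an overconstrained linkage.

(L,J1,J2)=(1,0,0); link0 fixed
link1: (2,0,0)
P 1-0 [J1]: (2,1,0)
link2: (3,1,0)
C 0-2 [J2]: (3,1,1)
link3: (4,1,1)
link4: (5,1,1)
R 1-4 [J1]: (5,2,1)
link5: (6,2,1)
PS 5-4 [J2]: (6,2,2)
P 1-3 [J1]: (6,3,2)
R 4-3 [J1]: (6,4,2)
link6: (7,4,2)
P 6-2 [J1]: (7,5,2)
Grübler: 3·6 − 2·5 − 2 = 6

M = 6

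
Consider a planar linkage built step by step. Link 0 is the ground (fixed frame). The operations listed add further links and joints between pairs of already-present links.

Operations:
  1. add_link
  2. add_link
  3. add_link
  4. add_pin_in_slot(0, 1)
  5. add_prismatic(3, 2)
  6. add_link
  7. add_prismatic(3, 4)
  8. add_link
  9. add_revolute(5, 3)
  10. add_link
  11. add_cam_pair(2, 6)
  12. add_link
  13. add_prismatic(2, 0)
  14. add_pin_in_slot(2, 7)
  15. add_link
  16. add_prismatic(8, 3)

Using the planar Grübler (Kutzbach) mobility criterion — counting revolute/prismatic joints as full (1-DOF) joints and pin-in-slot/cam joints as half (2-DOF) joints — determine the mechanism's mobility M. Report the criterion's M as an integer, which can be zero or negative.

[1;0;0] (link 0 is ground)
L+ [2;0;0]
L+ [3;0;0]
L+ [4;0;0]
PS(0,1)∈J2 [4;0;1]
P(3,2)∈J1 [4;1;1]
L+ [5;1;1]
P(3,4)∈J1 [5;2;1]
L+ [6;2;1]
R(5,3)∈J1 [6;3;1]
L+ [7;3;1]
C(2,6)∈J2 [7;3;2]
L+ [8;3;2]
P(2,0)∈J1 [8;4;2]
PS(2,7)∈J2 [8;4;3]
L+ [9;4;3]
P(8,3)∈J1 [9;5;3]
mobility = 24 − 10 − 3 = 11

M = 11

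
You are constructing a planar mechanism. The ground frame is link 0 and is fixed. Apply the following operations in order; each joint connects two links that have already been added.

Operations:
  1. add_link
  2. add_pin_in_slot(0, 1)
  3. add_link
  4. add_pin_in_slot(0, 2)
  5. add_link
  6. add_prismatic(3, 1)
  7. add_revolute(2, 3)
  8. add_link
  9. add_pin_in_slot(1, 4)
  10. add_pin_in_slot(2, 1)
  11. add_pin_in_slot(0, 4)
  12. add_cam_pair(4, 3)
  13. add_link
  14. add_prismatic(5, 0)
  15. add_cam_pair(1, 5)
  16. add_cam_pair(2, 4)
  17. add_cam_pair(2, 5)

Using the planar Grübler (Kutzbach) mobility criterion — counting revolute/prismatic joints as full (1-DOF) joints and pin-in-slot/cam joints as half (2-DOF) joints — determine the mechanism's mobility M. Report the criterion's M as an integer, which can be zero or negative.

M = 0

(L,J1,J2)=(1,0,0); link0 fixed
link1: (2,0,0)
PS 0-1 [J2]: (2,0,1)
link2: (3,0,1)
PS 0-2 [J2]: (3,0,2)
link3: (4,0,2)
P 3-1 [J1]: (4,1,2)
R 2-3 [J1]: (4,2,2)
link4: (5,2,2)
PS 1-4 [J2]: (5,2,3)
PS 2-1 [J2]: (5,2,4)
PS 0-4 [J2]: (5,2,5)
C 4-3 [J2]: (5,2,6)
link5: (6,2,6)
P 5-0 [J1]: (6,3,6)
C 1-5 [J2]: (6,3,7)
C 2-4 [J2]: (6,3,8)
C 2-5 [J2]: (6,3,9)
Grübler: 3·5 − 2·3 − 9 = 0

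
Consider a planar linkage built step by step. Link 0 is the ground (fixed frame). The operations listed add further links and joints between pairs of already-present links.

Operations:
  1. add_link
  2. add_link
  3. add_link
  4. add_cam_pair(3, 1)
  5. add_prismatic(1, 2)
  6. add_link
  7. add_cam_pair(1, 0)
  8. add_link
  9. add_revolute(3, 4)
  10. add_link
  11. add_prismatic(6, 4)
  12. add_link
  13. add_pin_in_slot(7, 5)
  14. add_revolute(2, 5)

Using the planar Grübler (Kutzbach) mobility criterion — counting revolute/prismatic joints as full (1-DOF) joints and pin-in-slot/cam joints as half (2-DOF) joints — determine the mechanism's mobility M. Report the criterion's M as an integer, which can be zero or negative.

M = 10

L=1 J1=0 J2=0
add link → L=2 J1=0 J2=0
add link → L=3 J1=0 J2=0
add link → L=4 J1=0 J2=0
C@3,1 dof=2 J2 → L=4 J1=0 J2=1
P@1,2 dof=1 J1 → L=4 J1=1 J2=1
add link → L=5 J1=1 J2=1
C@1,0 dof=2 J2 → L=5 J1=1 J2=2
add link → L=6 J1=1 J2=2
R@3,4 dof=1 J1 → L=6 J1=2 J2=2
add link → L=7 J1=2 J2=2
P@6,4 dof=1 J1 → L=7 J1=3 J2=2
add link → L=8 J1=3 J2=2
PS@7,5 dof=2 J2 → L=8 J1=3 J2=3
R@2,5 dof=1 J1 → L=8 J1=4 J2=3
M=3(L−1)−2J1−J2=3·7−2·4−3=10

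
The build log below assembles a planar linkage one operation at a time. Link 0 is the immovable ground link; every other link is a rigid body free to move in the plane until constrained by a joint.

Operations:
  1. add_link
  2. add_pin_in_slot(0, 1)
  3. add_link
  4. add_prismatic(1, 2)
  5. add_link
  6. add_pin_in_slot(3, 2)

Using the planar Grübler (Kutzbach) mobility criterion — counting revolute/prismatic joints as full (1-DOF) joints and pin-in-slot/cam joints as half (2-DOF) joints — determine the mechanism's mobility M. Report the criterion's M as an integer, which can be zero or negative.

M = 5

(L,J1,J2)=(1,0,0); link0 fixed
link1: (2,0,0)
PS 0-1 [J2]: (2,0,1)
link2: (3,0,1)
P 1-2 [J1]: (3,1,1)
link3: (4,1,1)
PS 3-2 [J2]: (4,1,2)
Grübler: 3·3 − 2·1 − 2 = 5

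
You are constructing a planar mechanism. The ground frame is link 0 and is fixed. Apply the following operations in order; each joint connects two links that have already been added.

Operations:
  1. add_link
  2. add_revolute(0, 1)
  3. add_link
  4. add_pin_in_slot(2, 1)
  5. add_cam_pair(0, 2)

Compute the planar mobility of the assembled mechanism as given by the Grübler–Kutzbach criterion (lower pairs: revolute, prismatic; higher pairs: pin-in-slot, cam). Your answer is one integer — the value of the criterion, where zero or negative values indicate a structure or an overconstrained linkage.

M = 2

L=1 J1=0 J2=0
add link → L=2 J1=0 J2=0
R@0,1 dof=1 J1 → L=2 J1=1 J2=0
add link → L=3 J1=1 J2=0
PS@2,1 dof=2 J2 → L=3 J1=1 J2=1
C@0,2 dof=2 J2 → L=3 J1=1 J2=2
M=3(L−1)−2J1−J2=3·2−2·1−2=2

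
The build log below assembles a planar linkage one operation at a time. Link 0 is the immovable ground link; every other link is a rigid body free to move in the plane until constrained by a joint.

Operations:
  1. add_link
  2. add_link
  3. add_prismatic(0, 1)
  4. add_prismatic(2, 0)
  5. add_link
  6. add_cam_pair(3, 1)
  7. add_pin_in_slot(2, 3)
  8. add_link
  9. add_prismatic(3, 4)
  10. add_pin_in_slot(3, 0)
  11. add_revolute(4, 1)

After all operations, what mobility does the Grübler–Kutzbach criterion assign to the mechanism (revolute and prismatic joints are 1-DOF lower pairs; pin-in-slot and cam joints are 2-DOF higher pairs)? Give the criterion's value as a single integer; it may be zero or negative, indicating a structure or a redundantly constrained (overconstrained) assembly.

M = 1

[1;0;0] (link 0 is ground)
L+ [2;0;0]
L+ [3;0;0]
P(0,1)∈J1 [3;1;0]
P(2,0)∈J1 [3;2;0]
L+ [4;2;0]
C(3,1)∈J2 [4;2;1]
PS(2,3)∈J2 [4;2;2]
L+ [5;2;2]
P(3,4)∈J1 [5;3;2]
PS(3,0)∈J2 [5;3;3]
R(4,1)∈J1 [5;4;3]
mobility = 12 − 8 − 3 = 1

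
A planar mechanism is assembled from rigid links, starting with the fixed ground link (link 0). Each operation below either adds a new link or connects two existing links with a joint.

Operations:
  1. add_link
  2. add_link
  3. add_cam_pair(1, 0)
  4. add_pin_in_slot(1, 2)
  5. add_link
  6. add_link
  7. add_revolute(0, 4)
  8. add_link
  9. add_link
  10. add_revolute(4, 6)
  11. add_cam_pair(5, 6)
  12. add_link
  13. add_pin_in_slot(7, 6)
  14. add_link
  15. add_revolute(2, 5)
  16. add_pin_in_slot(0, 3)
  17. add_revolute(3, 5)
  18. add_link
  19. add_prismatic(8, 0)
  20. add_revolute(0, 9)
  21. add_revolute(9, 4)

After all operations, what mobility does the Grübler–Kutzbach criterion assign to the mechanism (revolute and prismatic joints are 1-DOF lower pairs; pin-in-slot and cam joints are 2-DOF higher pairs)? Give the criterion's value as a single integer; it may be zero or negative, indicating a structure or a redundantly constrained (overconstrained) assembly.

(L,J1,J2)=(1,0,0); link0 fixed
link1: (2,0,0)
link2: (3,0,0)
C 1-0 [J2]: (3,0,1)
PS 1-2 [J2]: (3,0,2)
link3: (4,0,2)
link4: (5,0,2)
R 0-4 [J1]: (5,1,2)
link5: (6,1,2)
link6: (7,1,2)
R 4-6 [J1]: (7,2,2)
C 5-6 [J2]: (7,2,3)
link7: (8,2,3)
PS 7-6 [J2]: (8,2,4)
link8: (9,2,4)
R 2-5 [J1]: (9,3,4)
PS 0-3 [J2]: (9,3,5)
R 3-5 [J1]: (9,4,5)
link9: (10,4,5)
P 8-0 [J1]: (10,5,5)
R 0-9 [J1]: (10,6,5)
R 9-4 [J1]: (10,7,5)
Grübler: 3·9 − 2·7 − 5 = 8

M = 8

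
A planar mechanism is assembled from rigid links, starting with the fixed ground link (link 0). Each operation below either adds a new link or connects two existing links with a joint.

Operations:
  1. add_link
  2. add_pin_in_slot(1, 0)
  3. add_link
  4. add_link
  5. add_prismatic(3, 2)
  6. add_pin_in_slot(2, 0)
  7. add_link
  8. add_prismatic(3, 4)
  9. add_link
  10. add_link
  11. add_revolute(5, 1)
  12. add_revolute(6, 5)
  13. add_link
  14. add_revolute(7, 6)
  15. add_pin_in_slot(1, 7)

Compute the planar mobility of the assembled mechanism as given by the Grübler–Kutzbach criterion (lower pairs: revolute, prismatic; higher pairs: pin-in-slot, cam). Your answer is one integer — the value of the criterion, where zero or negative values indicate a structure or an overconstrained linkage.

link 0 = ground. State L|J1|J2 = 1|0|0
+link1  2|0|0
PS(1,0) f=2→J2  2|0|1
+link2  3|0|1
+link3  4|0|1
P(3,2) f=1→J1  4|1|1
PS(2,0) f=2→J2  4|1|2
+link4  5|1|2
P(3,4) f=1→J1  5|2|2
+link5  6|2|2
+link6  7|2|2
R(5,1) f=1→J1  7|3|2
R(6,5) f=1→J1  7|4|2
+link7  8|4|2
R(7,6) f=1→J1  8|5|2
PS(1,7) f=2→J2  8|5|3
M = 3(8−1)−2·5−3 = 21−10−3 = 8

M = 8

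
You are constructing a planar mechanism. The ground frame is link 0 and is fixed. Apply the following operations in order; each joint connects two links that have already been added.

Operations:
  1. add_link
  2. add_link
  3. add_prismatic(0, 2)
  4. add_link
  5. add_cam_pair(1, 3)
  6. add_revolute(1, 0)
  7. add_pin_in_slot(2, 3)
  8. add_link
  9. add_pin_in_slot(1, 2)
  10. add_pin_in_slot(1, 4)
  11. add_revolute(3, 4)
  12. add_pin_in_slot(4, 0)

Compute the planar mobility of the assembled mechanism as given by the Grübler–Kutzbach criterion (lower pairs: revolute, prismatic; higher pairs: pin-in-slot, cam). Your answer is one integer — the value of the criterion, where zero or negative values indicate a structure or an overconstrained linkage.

ground; <1,0,0>
#1 <2,0,0>
#2 <3,0,0>
P:0↔2 J1 <3,1,0>
#3 <4,1,0>
C:1↔3 J2 <4,1,1>
R:1↔0 J1 <4,2,1>
PS:2↔3 J2 <4,2,2>
#4 <5,2,2>
PS:1↔2 J2 <5,2,3>
PS:1↔4 J2 <5,2,4>
R:3↔4 J1 <5,3,4>
PS:4↔0 J2 <5,3,5>
3×4 − 2×3 − 1×5 = 1

M = 1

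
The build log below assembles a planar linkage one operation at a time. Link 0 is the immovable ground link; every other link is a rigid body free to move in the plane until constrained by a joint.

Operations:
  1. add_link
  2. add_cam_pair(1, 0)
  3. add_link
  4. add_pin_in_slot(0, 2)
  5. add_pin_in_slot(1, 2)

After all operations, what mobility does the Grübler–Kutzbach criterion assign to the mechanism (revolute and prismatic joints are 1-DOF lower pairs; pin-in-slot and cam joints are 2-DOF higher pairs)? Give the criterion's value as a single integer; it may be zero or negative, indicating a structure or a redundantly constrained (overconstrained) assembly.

[1;0;0] (link 0 is ground)
L+ [2;0;0]
C(1,0)∈J2 [2;0;1]
L+ [3;0;1]
PS(0,2)∈J2 [3;0;2]
PS(1,2)∈J2 [3;0;3]
mobility = 6 − 0 − 3 = 3

M = 3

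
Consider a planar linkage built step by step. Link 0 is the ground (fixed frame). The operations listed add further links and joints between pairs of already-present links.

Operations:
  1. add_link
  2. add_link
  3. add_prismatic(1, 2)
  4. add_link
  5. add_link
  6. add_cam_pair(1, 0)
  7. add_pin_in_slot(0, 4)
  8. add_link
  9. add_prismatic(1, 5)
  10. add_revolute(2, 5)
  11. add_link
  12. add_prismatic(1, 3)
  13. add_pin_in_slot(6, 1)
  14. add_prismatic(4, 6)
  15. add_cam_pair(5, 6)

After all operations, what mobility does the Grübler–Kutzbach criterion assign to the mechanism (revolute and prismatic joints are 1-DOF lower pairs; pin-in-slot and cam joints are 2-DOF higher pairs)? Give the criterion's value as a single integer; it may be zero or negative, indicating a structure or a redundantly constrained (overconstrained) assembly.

[1;0;0] (link 0 is ground)
L+ [2;0;0]
L+ [3;0;0]
P(1,2)∈J1 [3;1;0]
L+ [4;1;0]
L+ [5;1;0]
C(1,0)∈J2 [5;1;1]
PS(0,4)∈J2 [5;1;2]
L+ [6;1;2]
P(1,5)∈J1 [6;2;2]
R(2,5)∈J1 [6;3;2]
L+ [7;3;2]
P(1,3)∈J1 [7;4;2]
PS(6,1)∈J2 [7;4;3]
P(4,6)∈J1 [7;5;3]
C(5,6)∈J2 [7;5;4]
mobility = 18 − 10 − 4 = 4

M = 4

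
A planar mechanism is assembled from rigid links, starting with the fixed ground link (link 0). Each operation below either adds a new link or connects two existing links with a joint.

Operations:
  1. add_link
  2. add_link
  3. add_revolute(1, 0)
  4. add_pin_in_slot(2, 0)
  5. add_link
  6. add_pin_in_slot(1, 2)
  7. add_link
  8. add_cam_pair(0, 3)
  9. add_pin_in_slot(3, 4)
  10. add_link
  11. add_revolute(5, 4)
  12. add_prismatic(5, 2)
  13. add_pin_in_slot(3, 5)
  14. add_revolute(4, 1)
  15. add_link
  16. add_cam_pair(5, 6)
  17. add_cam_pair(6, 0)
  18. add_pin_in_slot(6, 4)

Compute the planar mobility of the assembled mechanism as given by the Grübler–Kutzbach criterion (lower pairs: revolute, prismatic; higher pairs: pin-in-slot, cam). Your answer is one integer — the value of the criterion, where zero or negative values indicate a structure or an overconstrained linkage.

M = 2

link 0 = ground. State L|J1|J2 = 1|0|0
+link1  2|0|0
+link2  3|0|0
R(1,0) f=1→J1  3|1|0
PS(2,0) f=2→J2  3|1|1
+link3  4|1|1
PS(1,2) f=2→J2  4|1|2
+link4  5|1|2
C(0,3) f=2→J2  5|1|3
PS(3,4) f=2→J2  5|1|4
+link5  6|1|4
R(5,4) f=1→J1  6|2|4
P(5,2) f=1→J1  6|3|4
PS(3,5) f=2→J2  6|3|5
R(4,1) f=1→J1  6|4|5
+link6  7|4|5
C(5,6) f=2→J2  7|4|6
C(6,0) f=2→J2  7|4|7
PS(6,4) f=2→J2  7|4|8
M = 3(7−1)−2·4−8 = 18−8−8 = 2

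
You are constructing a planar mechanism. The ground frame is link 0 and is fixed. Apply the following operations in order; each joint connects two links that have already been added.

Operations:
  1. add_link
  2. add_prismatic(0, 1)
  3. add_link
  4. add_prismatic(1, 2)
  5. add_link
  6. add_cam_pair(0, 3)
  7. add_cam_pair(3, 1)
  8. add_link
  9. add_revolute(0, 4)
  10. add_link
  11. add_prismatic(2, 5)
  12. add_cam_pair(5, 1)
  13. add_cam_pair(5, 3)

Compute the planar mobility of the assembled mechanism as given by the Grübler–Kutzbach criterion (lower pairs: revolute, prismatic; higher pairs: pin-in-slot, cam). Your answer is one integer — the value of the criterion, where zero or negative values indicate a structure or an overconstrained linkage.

M = 3

(L,J1,J2)=(1,0,0); link0 fixed
link1: (2,0,0)
P 0-1 [J1]: (2,1,0)
link2: (3,1,0)
P 1-2 [J1]: (3,2,0)
link3: (4,2,0)
C 0-3 [J2]: (4,2,1)
C 3-1 [J2]: (4,2,2)
link4: (5,2,2)
R 0-4 [J1]: (5,3,2)
link5: (6,3,2)
P 2-5 [J1]: (6,4,2)
C 5-1 [J2]: (6,4,3)
C 5-3 [J2]: (6,4,4)
Grübler: 3·5 − 2·4 − 4 = 3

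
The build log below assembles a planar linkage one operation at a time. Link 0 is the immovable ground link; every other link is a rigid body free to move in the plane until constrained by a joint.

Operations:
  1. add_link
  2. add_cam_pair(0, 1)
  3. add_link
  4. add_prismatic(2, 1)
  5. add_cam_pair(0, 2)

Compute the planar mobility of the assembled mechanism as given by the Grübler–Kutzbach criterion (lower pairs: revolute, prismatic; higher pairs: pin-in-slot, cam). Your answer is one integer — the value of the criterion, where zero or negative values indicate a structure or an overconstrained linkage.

link 0 = ground. State L|J1|J2 = 1|0|0
+link1  2|0|0
C(0,1) f=2→J2  2|0|1
+link2  3|0|1
P(2,1) f=1→J1  3|1|1
C(0,2) f=2→J2  3|1|2
M = 3(3−1)−2·1−2 = 6−2−2 = 2

M = 2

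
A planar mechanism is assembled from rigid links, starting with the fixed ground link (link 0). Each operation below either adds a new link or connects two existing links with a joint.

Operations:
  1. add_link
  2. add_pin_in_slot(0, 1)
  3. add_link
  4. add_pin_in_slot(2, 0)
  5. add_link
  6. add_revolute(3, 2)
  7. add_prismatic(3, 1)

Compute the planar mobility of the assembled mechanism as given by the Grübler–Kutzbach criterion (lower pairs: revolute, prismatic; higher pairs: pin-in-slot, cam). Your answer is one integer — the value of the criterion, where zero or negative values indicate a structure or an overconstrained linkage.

M = 3

link 0 = ground. State L|J1|J2 = 1|0|0
+link1  2|0|0
PS(0,1) f=2→J2  2|0|1
+link2  3|0|1
PS(2,0) f=2→J2  3|0|2
+link3  4|0|2
R(3,2) f=1→J1  4|1|2
P(3,1) f=1→J1  4|2|2
M = 3(4−1)−2·2−2 = 9−4−2 = 3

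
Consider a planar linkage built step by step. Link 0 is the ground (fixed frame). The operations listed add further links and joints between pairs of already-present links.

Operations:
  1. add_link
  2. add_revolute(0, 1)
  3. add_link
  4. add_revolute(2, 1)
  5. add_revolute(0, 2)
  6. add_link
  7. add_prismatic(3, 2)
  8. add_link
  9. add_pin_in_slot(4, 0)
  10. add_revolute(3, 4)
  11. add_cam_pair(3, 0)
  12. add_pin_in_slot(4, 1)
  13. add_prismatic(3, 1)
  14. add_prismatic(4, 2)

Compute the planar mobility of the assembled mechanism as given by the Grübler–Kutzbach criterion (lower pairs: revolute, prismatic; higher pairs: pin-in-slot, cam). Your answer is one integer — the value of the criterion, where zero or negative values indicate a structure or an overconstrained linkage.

[1;0;0] (link 0 is ground)
L+ [2;0;0]
R(0,1)∈J1 [2;1;0]
L+ [3;1;0]
R(2,1)∈J1 [3;2;0]
R(0,2)∈J1 [3;3;0]
L+ [4;3;0]
P(3,2)∈J1 [4;4;0]
L+ [5;4;0]
PS(4,0)∈J2 [5;4;1]
R(3,4)∈J1 [5;5;1]
C(3,0)∈J2 [5;5;2]
PS(4,1)∈J2 [5;5;3]
P(3,1)∈J1 [5;6;3]
P(4,2)∈J1 [5;7;3]
mobility = 12 − 14 − 3 = -5

M = -5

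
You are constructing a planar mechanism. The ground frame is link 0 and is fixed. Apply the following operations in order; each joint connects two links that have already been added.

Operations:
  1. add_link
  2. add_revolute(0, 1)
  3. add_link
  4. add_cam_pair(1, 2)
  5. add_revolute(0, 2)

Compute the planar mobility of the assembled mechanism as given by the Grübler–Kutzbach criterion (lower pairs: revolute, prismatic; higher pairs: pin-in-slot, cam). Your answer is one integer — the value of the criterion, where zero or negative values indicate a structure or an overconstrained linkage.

link 0 = ground. State L|J1|J2 = 1|0|0
+link1  2|0|0
R(0,1) f=1→J1  2|1|0
+link2  3|1|0
C(1,2) f=2→J2  3|1|1
R(0,2) f=1→J1  3|2|1
M = 3(3−1)−2·2−1 = 6−4−1 = 1

M = 1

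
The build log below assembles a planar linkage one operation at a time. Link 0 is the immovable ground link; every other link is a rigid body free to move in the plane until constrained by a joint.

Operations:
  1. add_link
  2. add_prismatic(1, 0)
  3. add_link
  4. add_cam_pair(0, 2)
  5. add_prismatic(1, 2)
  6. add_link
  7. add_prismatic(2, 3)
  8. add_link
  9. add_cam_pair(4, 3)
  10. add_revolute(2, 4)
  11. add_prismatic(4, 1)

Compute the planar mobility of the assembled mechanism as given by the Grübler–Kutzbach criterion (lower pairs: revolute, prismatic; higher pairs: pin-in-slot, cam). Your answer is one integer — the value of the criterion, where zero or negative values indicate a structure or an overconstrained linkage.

L=1 J1=0 J2=0
add link → L=2 J1=0 J2=0
P@1,0 dof=1 J1 → L=2 J1=1 J2=0
add link → L=3 J1=1 J2=0
C@0,2 dof=2 J2 → L=3 J1=1 J2=1
P@1,2 dof=1 J1 → L=3 J1=2 J2=1
add link → L=4 J1=2 J2=1
P@2,3 dof=1 J1 → L=4 J1=3 J2=1
add link → L=5 J1=3 J2=1
C@4,3 dof=2 J2 → L=5 J1=3 J2=2
R@2,4 dof=1 J1 → L=5 J1=4 J2=2
P@4,1 dof=1 J1 → L=5 J1=5 J2=2
M=3(L−1)−2J1−J2=3·4−2·5−2=0

M = 0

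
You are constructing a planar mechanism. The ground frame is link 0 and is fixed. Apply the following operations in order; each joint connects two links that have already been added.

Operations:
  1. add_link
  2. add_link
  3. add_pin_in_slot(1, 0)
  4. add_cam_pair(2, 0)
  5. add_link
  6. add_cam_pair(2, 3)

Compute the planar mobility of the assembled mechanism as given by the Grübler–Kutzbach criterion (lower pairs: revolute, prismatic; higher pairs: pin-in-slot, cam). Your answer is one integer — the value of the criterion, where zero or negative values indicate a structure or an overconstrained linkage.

link 0 = ground. State L|J1|J2 = 1|0|0
+link1  2|0|0
+link2  3|0|0
PS(1,0) f=2→J2  3|0|1
C(2,0) f=2→J2  3|0|2
+link3  4|0|2
C(2,3) f=2→J2  4|0|3
M = 3(4−1)−2·0−3 = 9−0−3 = 6

M = 6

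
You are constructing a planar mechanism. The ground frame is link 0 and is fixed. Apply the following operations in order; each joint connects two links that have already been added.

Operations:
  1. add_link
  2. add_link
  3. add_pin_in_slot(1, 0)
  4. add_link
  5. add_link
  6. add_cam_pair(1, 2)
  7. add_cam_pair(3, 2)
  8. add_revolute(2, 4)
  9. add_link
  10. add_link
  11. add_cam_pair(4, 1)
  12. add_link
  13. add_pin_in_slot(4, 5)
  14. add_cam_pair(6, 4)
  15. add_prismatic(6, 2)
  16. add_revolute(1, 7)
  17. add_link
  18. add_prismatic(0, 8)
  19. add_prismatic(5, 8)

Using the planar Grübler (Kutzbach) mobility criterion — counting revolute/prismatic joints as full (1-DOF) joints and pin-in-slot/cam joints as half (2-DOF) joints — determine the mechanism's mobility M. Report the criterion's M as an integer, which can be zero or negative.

ground; <1,0,0>
#1 <2,0,0>
#2 <3,0,0>
PS:1↔0 J2 <3,0,1>
#3 <4,0,1>
#4 <5,0,1>
C:1↔2 J2 <5,0,2>
C:3↔2 J2 <5,0,3>
R:2↔4 J1 <5,1,3>
#5 <6,1,3>
#6 <7,1,3>
C:4↔1 J2 <7,1,4>
#7 <8,1,4>
PS:4↔5 J2 <8,1,5>
C:6↔4 J2 <8,1,6>
P:6↔2 J1 <8,2,6>
R:1↔7 J1 <8,3,6>
#8 <9,3,6>
P:0↔8 J1 <9,4,6>
P:5↔8 J1 <9,5,6>
3×8 − 2×5 − 1×6 = 8

M = 8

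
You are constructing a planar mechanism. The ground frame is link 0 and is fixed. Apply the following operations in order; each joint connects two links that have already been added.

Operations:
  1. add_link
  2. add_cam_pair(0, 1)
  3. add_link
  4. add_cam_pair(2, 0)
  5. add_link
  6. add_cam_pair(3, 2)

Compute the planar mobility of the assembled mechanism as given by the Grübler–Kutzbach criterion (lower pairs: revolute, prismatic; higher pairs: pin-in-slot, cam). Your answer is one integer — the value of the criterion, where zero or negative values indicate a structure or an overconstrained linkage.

M = 6

[1;0;0] (link 0 is ground)
L+ [2;0;0]
C(0,1)∈J2 [2;0;1]
L+ [3;0;1]
C(2,0)∈J2 [3;0;2]
L+ [4;0;2]
C(3,2)∈J2 [4;0;3]
mobility = 9 − 0 − 3 = 6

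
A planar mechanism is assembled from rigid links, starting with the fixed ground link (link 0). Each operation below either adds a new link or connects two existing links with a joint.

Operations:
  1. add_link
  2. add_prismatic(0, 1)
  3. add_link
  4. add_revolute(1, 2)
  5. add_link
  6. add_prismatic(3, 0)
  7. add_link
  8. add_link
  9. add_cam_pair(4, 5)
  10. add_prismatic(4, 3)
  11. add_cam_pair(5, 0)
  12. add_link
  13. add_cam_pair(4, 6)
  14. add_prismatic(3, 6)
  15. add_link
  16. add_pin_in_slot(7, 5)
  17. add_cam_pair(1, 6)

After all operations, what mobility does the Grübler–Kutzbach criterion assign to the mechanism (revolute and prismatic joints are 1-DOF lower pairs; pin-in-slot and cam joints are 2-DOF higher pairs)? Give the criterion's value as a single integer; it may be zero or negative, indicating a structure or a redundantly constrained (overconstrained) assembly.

link 0 = ground. State L|J1|J2 = 1|0|0
+link1  2|0|0
P(0,1) f=1→J1  2|1|0
+link2  3|1|0
R(1,2) f=1→J1  3|2|0
+link3  4|2|0
P(3,0) f=1→J1  4|3|0
+link4  5|3|0
+link5  6|3|0
C(4,5) f=2→J2  6|3|1
P(4,3) f=1→J1  6|4|1
C(5,0) f=2→J2  6|4|2
+link6  7|4|2
C(4,6) f=2→J2  7|4|3
P(3,6) f=1→J1  7|5|3
+link7  8|5|3
PS(7,5) f=2→J2  8|5|4
C(1,6) f=2→J2  8|5|5
M = 3(8−1)−2·5−5 = 21−10−5 = 6

M = 6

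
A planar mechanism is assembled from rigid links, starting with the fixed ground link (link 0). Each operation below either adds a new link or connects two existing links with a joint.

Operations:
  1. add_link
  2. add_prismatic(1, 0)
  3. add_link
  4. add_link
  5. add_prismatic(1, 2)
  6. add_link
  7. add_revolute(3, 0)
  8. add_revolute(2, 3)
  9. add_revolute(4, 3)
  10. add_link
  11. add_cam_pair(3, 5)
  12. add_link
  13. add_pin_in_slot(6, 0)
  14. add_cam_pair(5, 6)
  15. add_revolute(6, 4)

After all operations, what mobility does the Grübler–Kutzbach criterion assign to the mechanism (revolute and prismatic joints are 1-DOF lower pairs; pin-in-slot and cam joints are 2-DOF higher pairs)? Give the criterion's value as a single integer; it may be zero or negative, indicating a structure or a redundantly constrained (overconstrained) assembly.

M = 3

ground; <1,0,0>
#1 <2,0,0>
P:1↔0 J1 <2,1,0>
#2 <3,1,0>
#3 <4,1,0>
P:1↔2 J1 <4,2,0>
#4 <5,2,0>
R:3↔0 J1 <5,3,0>
R:2↔3 J1 <5,4,0>
R:4↔3 J1 <5,5,0>
#5 <6,5,0>
C:3↔5 J2 <6,5,1>
#6 <7,5,1>
PS:6↔0 J2 <7,5,2>
C:5↔6 J2 <7,5,3>
R:6↔4 J1 <7,6,3>
3×6 − 2×6 − 1×3 = 3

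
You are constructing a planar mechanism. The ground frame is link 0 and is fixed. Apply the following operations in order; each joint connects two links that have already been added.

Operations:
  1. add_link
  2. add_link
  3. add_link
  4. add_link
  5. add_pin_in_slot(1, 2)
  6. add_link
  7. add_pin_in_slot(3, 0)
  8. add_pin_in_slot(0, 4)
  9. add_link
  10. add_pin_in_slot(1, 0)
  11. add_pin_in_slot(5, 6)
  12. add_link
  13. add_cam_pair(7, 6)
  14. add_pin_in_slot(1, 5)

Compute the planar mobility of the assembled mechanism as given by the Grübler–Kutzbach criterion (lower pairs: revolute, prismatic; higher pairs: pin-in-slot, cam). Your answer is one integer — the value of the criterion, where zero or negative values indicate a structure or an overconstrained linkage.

ground; <1,0,0>
#1 <2,0,0>
#2 <3,0,0>
#3 <4,0,0>
#4 <5,0,0>
PS:1↔2 J2 <5,0,1>
#5 <6,0,1>
PS:3↔0 J2 <6,0,2>
PS:0↔4 J2 <6,0,3>
#6 <7,0,3>
PS:1↔0 J2 <7,0,4>
PS:5↔6 J2 <7,0,5>
#7 <8,0,5>
C:7↔6 J2 <8,0,6>
PS:1↔5 J2 <8,0,7>
3×7 − 2×0 − 1×7 = 14

M = 14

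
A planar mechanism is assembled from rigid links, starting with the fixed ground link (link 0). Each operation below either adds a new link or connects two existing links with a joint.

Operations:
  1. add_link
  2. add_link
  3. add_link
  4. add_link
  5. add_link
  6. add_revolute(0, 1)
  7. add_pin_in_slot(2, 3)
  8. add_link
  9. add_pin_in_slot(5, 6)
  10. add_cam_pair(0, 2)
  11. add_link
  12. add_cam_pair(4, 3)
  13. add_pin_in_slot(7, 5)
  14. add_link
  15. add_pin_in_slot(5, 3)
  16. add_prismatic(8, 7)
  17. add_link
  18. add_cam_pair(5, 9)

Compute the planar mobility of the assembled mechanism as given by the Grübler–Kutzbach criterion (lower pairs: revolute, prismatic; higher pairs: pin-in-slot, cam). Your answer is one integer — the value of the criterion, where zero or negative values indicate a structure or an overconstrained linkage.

M = 16

L=1 J1=0 J2=0
add link → L=2 J1=0 J2=0
add link → L=3 J1=0 J2=0
add link → L=4 J1=0 J2=0
add link → L=5 J1=0 J2=0
add link → L=6 J1=0 J2=0
R@0,1 dof=1 J1 → L=6 J1=1 J2=0
PS@2,3 dof=2 J2 → L=6 J1=1 J2=1
add link → L=7 J1=1 J2=1
PS@5,6 dof=2 J2 → L=7 J1=1 J2=2
C@0,2 dof=2 J2 → L=7 J1=1 J2=3
add link → L=8 J1=1 J2=3
C@4,3 dof=2 J2 → L=8 J1=1 J2=4
PS@7,5 dof=2 J2 → L=8 J1=1 J2=5
add link → L=9 J1=1 J2=5
PS@5,3 dof=2 J2 → L=9 J1=1 J2=6
P@8,7 dof=1 J1 → L=9 J1=2 J2=6
add link → L=10 J1=2 J2=6
C@5,9 dof=2 J2 → L=10 J1=2 J2=7
M=3(L−1)−2J1−J2=3·9−2·2−7=16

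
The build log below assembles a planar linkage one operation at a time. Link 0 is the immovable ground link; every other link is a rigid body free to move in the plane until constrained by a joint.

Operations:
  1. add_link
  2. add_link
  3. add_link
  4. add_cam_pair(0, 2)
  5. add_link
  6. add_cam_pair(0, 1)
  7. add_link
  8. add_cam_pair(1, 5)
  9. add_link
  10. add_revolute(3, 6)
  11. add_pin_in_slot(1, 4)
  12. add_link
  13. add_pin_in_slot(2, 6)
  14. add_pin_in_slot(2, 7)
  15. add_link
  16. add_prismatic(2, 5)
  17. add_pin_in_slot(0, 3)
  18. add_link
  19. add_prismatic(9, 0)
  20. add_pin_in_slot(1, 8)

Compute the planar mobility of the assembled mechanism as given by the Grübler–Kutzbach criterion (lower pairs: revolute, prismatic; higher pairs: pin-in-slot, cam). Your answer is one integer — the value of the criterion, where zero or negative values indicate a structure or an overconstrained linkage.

M = 13

(L,J1,J2)=(1,0,0); link0 fixed
link1: (2,0,0)
link2: (3,0,0)
link3: (4,0,0)
C 0-2 [J2]: (4,0,1)
link4: (5,0,1)
C 0-1 [J2]: (5,0,2)
link5: (6,0,2)
C 1-5 [J2]: (6,0,3)
link6: (7,0,3)
R 3-6 [J1]: (7,1,3)
PS 1-4 [J2]: (7,1,4)
link7: (8,1,4)
PS 2-6 [J2]: (8,1,5)
PS 2-7 [J2]: (8,1,6)
link8: (9,1,6)
P 2-5 [J1]: (9,2,6)
PS 0-3 [J2]: (9,2,7)
link9: (10,2,7)
P 9-0 [J1]: (10,3,7)
PS 1-8 [J2]: (10,3,8)
Grübler: 3·9 − 2·3 − 8 = 13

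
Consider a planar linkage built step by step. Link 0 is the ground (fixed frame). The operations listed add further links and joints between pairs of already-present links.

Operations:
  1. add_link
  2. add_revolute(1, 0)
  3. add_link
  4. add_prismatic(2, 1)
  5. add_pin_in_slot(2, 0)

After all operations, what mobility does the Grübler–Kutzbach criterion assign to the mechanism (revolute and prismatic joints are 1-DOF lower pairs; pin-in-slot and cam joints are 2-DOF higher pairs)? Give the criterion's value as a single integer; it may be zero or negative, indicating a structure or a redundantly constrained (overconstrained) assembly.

(L,J1,J2)=(1,0,0); link0 fixed
link1: (2,0,0)
R 1-0 [J1]: (2,1,0)
link2: (3,1,0)
P 2-1 [J1]: (3,2,0)
PS 2-0 [J2]: (3,2,1)
Grübler: 3·2 − 2·2 − 1 = 1

M = 1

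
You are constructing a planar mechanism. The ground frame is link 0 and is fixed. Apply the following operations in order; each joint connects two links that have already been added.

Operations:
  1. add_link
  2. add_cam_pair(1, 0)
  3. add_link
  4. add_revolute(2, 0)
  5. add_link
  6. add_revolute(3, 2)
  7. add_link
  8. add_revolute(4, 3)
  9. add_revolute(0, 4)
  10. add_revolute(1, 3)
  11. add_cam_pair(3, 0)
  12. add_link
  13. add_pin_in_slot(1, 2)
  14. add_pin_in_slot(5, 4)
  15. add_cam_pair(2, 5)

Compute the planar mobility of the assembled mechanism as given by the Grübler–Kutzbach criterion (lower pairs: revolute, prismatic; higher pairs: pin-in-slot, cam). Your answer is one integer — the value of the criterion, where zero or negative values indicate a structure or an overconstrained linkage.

(L,J1,J2)=(1,0,0); link0 fixed
link1: (2,0,0)
C 1-0 [J2]: (2,0,1)
link2: (3,0,1)
R 2-0 [J1]: (3,1,1)
link3: (4,1,1)
R 3-2 [J1]: (4,2,1)
link4: (5,2,1)
R 4-3 [J1]: (5,3,1)
R 0-4 [J1]: (5,4,1)
R 1-3 [J1]: (5,5,1)
C 3-0 [J2]: (5,5,2)
link5: (6,5,2)
PS 1-2 [J2]: (6,5,3)
PS 5-4 [J2]: (6,5,4)
C 2-5 [J2]: (6,5,5)
Grübler: 3·5 − 2·5 − 5 = 0

M = 0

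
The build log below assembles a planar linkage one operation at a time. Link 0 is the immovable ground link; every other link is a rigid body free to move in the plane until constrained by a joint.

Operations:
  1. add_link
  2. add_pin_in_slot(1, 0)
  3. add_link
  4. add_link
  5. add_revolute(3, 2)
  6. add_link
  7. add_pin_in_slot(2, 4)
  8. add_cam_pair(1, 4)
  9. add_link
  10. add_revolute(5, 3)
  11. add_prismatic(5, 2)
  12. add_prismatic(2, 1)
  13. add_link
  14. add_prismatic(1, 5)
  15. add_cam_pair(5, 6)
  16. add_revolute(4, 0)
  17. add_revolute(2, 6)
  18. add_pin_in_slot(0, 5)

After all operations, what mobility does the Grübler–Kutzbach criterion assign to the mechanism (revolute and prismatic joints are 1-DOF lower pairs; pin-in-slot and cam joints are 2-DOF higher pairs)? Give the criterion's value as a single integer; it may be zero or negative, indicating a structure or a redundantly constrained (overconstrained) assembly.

M = -1

link 0 = ground. State L|J1|J2 = 1|0|0
+link1  2|0|0
PS(1,0) f=2→J2  2|0|1
+link2  3|0|1
+link3  4|0|1
R(3,2) f=1→J1  4|1|1
+link4  5|1|1
PS(2,4) f=2→J2  5|1|2
C(1,4) f=2→J2  5|1|3
+link5  6|1|3
R(5,3) f=1→J1  6|2|3
P(5,2) f=1→J1  6|3|3
P(2,1) f=1→J1  6|4|3
+link6  7|4|3
P(1,5) f=1→J1  7|5|3
C(5,6) f=2→J2  7|5|4
R(4,0) f=1→J1  7|6|4
R(2,6) f=1→J1  7|7|4
PS(0,5) f=2→J2  7|7|5
M = 3(7−1)−2·7−5 = 18−14−5 = -1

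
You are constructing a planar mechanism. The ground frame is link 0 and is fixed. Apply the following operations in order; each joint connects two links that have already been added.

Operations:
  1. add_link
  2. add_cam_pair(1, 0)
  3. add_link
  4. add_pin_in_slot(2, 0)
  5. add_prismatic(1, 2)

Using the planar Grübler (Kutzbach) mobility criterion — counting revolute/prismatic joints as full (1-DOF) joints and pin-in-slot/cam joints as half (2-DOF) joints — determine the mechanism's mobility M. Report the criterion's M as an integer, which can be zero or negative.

ground; <1,0,0>
#1 <2,0,0>
C:1↔0 J2 <2,0,1>
#2 <3,0,1>
PS:2↔0 J2 <3,0,2>
P:1↔2 J1 <3,1,2>
3×2 − 2×1 − 1×2 = 2

M = 2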